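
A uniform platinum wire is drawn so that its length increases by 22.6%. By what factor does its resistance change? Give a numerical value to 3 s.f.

1.50

k = 1 + 22.6/100 = 1.226; volume constant ⇒ A' = A/k, so R' = k²R.
Factor = 1.50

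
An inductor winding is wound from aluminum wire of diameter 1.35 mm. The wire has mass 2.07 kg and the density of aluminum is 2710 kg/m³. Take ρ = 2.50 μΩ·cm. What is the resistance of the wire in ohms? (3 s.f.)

9.32 Ω

ρ = 2.50 μΩ·cm = 2.50×10^-8 Ω·m
A = π(d/2)² = π(6.7500e-04 m)² = 1.4314e-06 m²
L = m/(density·A) = 2.07/(2710×1.4314e-06) = 533.6 m
R = ρL/A = (2.50×10^-8)(533.6)/(1.4314e-06) = 9.32 Ω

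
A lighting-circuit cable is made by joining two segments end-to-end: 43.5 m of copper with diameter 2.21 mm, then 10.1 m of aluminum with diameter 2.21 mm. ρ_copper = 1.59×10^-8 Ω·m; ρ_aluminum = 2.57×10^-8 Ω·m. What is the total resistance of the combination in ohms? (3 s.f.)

0.248 Ω

Segment 1: A = π(d/2)² = π(1.1050e-03 m)² = 3.836e-06 m²
R₁ = ρL/A = (1.59×10^-8)(43.5)/(3.836e-06) = 0.1803 Ω
R₂ = (2.57×10^-8)(10.1)/(3.836e-06) = 0.06767 Ω
R = R₁ + R₂ = 0.248 Ω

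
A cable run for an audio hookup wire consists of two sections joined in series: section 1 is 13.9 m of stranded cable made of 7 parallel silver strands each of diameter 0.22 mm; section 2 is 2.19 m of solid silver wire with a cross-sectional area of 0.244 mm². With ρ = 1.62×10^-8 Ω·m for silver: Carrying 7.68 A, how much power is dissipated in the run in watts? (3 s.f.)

Section 1: A_strand = π(1.1000e-04)² = 3.801e-08 m²; R₁ = ρL/(N·A_s) = (1.62×10^-8)(13.9)/(7×3.801e-08) = 0.8462 Ω
Section 2: A = 0.244 mm² = 2.440e-07 m²
R₂ = (1.62×10^-8)(2.19)/(2.440e-07) = 0.1454 Ω
R = R₁ + R₂ = 0.9916 Ω
P = I²R = (7.68)² × 0.9916 = 58.5 W

58.5 W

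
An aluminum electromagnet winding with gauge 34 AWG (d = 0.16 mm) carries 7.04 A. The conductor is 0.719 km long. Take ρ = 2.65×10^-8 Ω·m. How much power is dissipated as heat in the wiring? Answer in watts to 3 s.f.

A = π(0.16/2 mm)² = π(8.0000e-05 m)² = 2.011e-08 m²
R = ρL/A = (2.65×10^-8)(719)/(2.011e-08) = 947.6 Ω
P = I²R = (7.04)² × 947.6 = 47000 W

47000 W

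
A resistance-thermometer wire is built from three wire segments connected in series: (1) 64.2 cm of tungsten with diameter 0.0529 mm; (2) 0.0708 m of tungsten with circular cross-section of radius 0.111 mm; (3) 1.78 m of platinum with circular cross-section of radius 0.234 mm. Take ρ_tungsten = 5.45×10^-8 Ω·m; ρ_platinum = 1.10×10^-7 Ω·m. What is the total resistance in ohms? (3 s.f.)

17.2 Ω

Seg 1: A = π(d/2)² = π(2.6450e-05 m)² = 2.198e-09 m²
R_1 = (5.45×10^-8)(0.642)/(2.198e-09) = 15.92 Ω
Seg 2: A = πr² = π(1.1100e-04 m)² = 3.871e-08 m²
R_2 = (5.45×10^-8)(0.0708)/(3.871e-08) = 0.09969 Ω
Seg 3: A = πr² = π(2.3400e-04 m)² = 1.720e-07 m²
R_3 = (1.10×10^-7)(1.78)/(1.720e-07) = 1.138 Ω
R_total = R_1 + R_2 + R_3 = 17.2 Ω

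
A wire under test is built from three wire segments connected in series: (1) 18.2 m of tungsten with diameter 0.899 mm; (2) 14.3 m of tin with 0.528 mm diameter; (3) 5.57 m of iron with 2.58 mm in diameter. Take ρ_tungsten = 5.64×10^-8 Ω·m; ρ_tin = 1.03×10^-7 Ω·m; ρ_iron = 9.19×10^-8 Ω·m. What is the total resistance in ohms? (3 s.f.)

8.44 Ω

Seg 1: A = π(d/2)² = π(4.4950e-04 m)² = 6.348e-07 m²
R_1 = (5.64×10^-8)(18.2)/(6.348e-07) = 1.617 Ω
Seg 2: A = π(d/2)² = π(2.6400e-04 m)² = 2.190e-07 m²
R_2 = (1.03×10^-7)(14.3)/(2.190e-07) = 6.727 Ω
Seg 3: A = π(d/2)² = π(1.2900e-03 m)² = 5.228e-06 m²
R_3 = (9.19×10^-8)(5.57)/(5.228e-06) = 0.09791 Ω
R_total = R_1 + R_2 + R_3 = 8.44 Ω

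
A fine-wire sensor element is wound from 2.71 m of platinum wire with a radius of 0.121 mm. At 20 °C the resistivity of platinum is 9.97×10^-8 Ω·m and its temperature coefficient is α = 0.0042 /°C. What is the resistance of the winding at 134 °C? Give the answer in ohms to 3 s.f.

A = πr² = π(1.2100e-04 m)² = 4.600e-08 m²
R₍20°C₎ = ρL/A = (9.97×10^-8)(2.71)/(4.600e-08) = 5.874 Ω
R = R₀(1 + αΔT) = 5.874(1 + 0.0042×114) = 8.69 Ω

8.69 Ω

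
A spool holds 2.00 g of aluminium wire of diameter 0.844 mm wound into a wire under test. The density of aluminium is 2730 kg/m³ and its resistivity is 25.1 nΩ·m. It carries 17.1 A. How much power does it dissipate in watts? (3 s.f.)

17.2 W

ρ = 25.1 nΩ·m = 2.51×10^-8 Ω·m
A = π(d/2)² = π(4.2200e-04 m)² = 5.5947e-07 m²
L = m/(density·A) = 0.002/(2730×5.5947e-07) = 1.309 m
R = ρL/A = (2.51×10^-8)(1.309)/(5.5947e-07) = 0.05875 Ω
P = I²R = (17.1)² × 0.05875 = 17.2 W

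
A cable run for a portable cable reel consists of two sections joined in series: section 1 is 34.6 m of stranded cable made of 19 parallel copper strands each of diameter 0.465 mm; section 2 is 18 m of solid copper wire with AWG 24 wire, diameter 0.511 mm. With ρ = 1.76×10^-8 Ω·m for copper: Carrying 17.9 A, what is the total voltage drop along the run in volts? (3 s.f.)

Section 1: A_strand = π(2.3250e-04)² = 1.698e-07 m²; R₁ = ρL/(N·A_s) = (1.76×10^-8)(34.6)/(19×1.698e-07) = 0.1887 Ω
Section 2: A = π(0.511/2 mm)² = π(2.5550e-04 m)² = 2.051e-07 m²
R₂ = (1.76×10^-8)(18)/(2.051e-07) = 1.545 Ω
R = R₁ + R₂ = 1.733 Ω
V = IR = 17.9 × 1.733 = 31.0 V

31.0 V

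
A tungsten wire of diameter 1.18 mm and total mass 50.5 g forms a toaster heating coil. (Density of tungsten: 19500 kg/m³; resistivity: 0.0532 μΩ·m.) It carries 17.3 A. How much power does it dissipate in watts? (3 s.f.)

ρ = 0.0532 μΩ·m = 5.32×10^-8 Ω·m
A = π(d/2)² = π(5.9000e-04 m)² = 1.0936e-06 m²
L = m/(density·A) = 0.0505/(19500×1.0936e-06) = 2.368 m
R = ρL/A = (5.32×10^-8)(2.368)/(1.0936e-06) = 0.1152 Ω
P = I²R = (17.3)² × 0.1152 = 34.5 W

34.5 W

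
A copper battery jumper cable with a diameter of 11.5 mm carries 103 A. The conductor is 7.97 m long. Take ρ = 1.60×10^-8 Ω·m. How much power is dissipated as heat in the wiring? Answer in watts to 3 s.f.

13.0 W

A = π(d/2)² = π(5.7500e-03 m)² = 1.039e-04 m²
R = ρL/A = (1.60×10^-8)(7.97)/(1.039e-04) = 0.001228 Ω
P = I²R = (103)² × 0.001228 = 13.0 W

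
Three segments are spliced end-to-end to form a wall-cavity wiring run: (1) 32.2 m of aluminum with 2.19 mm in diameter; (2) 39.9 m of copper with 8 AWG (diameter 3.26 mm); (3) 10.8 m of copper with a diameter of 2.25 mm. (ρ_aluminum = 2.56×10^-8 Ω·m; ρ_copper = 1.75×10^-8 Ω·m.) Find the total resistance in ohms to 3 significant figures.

0.350 Ω

Seg 1: A = π(d/2)² = π(1.0950e-03 m)² = 3.767e-06 m²
R_1 = (2.56×10^-8)(32.2)/(3.767e-06) = 0.2188 Ω
Seg 2: A = π(3.26/2 mm)² = π(1.6300e-03 m)² = 8.347e-06 m²
R_2 = (1.75×10^-8)(39.9)/(8.347e-06) = 0.08365 Ω
Seg 3: A = π(d/2)² = π(1.1250e-03 m)² = 3.976e-06 m²
R_3 = (1.75×10^-8)(10.8)/(3.976e-06) = 0.04753 Ω
R_total = R_1 + R_2 + R_3 = 0.350 Ω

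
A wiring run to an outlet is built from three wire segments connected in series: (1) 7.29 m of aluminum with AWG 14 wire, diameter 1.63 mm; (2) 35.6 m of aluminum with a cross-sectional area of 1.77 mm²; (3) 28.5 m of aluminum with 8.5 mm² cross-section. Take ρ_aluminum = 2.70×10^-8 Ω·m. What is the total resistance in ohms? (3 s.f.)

Seg 1: A = π(1.63/2 mm)² = π(8.1500e-04 m)² = 2.087e-06 m²
R_1 = (2.70×10^-8)(7.29)/(2.087e-06) = 0.09432 Ω
Seg 2: A = 1.77 mm² = 1.770e-06 m²
R_2 = (2.70×10^-8)(35.6)/(1.770e-06) = 0.5431 Ω
Seg 3: A = 8.5 mm² = 8.500e-06 m²
R_3 = (2.70×10^-8)(28.5)/(8.500e-06) = 0.09053 Ω
R_total = R_1 + R_2 + R_3 = 0.728 Ω

0.728 Ω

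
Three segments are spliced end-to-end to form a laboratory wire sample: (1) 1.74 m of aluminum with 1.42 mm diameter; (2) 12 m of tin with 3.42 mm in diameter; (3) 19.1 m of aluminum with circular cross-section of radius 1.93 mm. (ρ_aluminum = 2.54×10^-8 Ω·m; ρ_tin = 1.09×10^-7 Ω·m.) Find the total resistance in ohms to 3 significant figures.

0.212 Ω

Seg 1: A = π(d/2)² = π(7.1000e-04 m)² = 1.584e-06 m²
R_1 = (2.54×10^-8)(1.74)/(1.584e-06) = 0.02791 Ω
Seg 2: A = π(d/2)² = π(1.7100e-03 m)² = 9.186e-06 m²
R_2 = (1.09×10^-7)(12)/(9.186e-06) = 0.1424 Ω
Seg 3: A = πr² = π(1.9300e-03 m)² = 1.170e-05 m²
R_3 = (2.54×10^-8)(19.1)/(1.170e-05) = 0.04146 Ω
R_total = R_1 + R_2 + R_3 = 0.212 Ω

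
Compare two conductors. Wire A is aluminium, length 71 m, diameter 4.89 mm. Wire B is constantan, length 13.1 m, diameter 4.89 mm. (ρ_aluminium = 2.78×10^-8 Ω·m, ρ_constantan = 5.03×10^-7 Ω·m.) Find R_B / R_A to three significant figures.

R ∝ ρL/d², so R_B/R_A = (ρ_B/ρ_A) × (L_B/L_A)
= (5.03×10^-7/2.78×10^-8) × (13.1/71) = 3.34

3.34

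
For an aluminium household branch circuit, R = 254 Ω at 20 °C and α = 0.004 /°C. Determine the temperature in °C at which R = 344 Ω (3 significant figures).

R = R₀(1 + α(T − T₀)) ⇒ T = T₀ + (R/R₀ − 1)/α
T = 20 + (344/254 − 1)/0.004 = 20 + (0.3543)/0.004 = 109 °C

109 °C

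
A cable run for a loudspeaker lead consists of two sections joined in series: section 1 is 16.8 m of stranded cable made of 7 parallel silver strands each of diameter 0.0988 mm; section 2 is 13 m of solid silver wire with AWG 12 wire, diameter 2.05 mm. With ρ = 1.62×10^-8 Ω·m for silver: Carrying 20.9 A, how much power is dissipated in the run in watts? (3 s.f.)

2240 W

Section 1: A_strand = π(4.9400e-05)² = 7.667e-09 m²; R₁ = ρL/(N·A_s) = (1.62×10^-8)(16.8)/(7×7.667e-09) = 5.071 Ω
Section 2: A = π(2.05/2 mm)² = π(1.0250e-03 m)² = 3.301e-06 m²
R₂ = (1.62×10^-8)(13)/(3.301e-06) = 0.06381 Ω
R = R₁ + R₂ = 5.135 Ω
P = I²R = (20.9)² × 5.135 = 2240 W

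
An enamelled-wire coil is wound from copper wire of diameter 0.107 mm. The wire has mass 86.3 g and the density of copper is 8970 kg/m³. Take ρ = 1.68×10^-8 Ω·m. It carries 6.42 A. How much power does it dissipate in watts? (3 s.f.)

82400 W

A = π(d/2)² = π(5.3500e-05 m)² = 8.9920e-09 m²
L = m/(density·A) = 0.0863/(8970×8.9920e-09) = 1070 m
R = ρL/A = (1.68×10^-8)(1070)/(8.9920e-09) = 1999 Ω
P = I²R = (6.42)² × 1999 = 82400 W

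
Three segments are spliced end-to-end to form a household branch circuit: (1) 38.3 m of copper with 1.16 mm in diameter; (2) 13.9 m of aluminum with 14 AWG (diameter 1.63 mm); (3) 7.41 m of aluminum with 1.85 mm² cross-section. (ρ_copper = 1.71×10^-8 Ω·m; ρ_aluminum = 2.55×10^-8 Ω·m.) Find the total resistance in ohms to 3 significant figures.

Seg 1: A = π(d/2)² = π(5.8000e-04 m)² = 1.057e-06 m²
R_1 = (1.71×10^-8)(38.3)/(1.057e-06) = 0.6197 Ω
Seg 2: A = π(1.63/2 mm)² = π(8.1500e-04 m)² = 2.087e-06 m²
R_2 = (2.55×10^-8)(13.9)/(2.087e-06) = 0.1699 Ω
Seg 3: A = 1.85 mm² = 1.850e-06 m²
R_3 = (2.55×10^-8)(7.41)/(1.850e-06) = 0.1021 Ω
R_total = R_1 + R_2 + R_3 = 0.892 Ω

0.892 Ω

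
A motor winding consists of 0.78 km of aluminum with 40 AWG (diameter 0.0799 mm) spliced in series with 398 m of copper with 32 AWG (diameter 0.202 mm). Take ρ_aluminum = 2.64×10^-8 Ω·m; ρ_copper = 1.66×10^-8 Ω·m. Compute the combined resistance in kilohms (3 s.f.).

4.31 kΩ

Segment 1: A = π(0.0799/2 mm)² = π(3.9950e-05 m)² = 5.014e-09 m²
R₁ = ρL/A = (2.64×10^-8)(780)/(5.014e-09) = 4107 Ω
Segment 2: A = π(0.202/2 mm)² = π(1.0100e-04 m)² = 3.205e-08 m²
R₂ = (1.66×10^-8)(398)/(3.205e-08) = 206.2 Ω
R = R₁ + R₂ = 4.31 kΩ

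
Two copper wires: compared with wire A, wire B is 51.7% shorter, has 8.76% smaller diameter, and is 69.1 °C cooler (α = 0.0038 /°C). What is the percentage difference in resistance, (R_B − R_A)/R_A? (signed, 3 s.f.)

-57.2%

R ∝ ρL/d² with ρ ∝ (1+αΔT), so R_B/R_A = (1 − 51.7/100) × (1 − 8.76/100)⁻² × (1 − 0.0038×69.1)
= 0.483 × 1.201 × 0.7374 = 0.4279
(R_B − R_A)/R_A = 0.4279 − 1 = -57.2%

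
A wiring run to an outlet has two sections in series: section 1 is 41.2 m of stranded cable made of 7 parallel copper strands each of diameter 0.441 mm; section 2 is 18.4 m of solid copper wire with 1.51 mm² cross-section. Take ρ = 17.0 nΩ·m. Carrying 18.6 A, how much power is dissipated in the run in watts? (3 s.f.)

298 W

ρ = 17.0 nΩ·m = 1.70×10^-8 Ω·m
Section 1: A_strand = π(2.2050e-04)² = 1.527e-07 m²; R₁ = ρL/(N·A_s) = (1.70×10^-8)(41.2)/(7×1.527e-07) = 0.6551 Ω
Section 2: A = 1.51 mm² = 1.510e-06 m²
R₂ = (1.70×10^-8)(18.4)/(1.510e-06) = 0.2072 Ω
R = R₁ + R₂ = 0.8622 Ω
P = I²R = (18.6)² × 0.8622 = 298 W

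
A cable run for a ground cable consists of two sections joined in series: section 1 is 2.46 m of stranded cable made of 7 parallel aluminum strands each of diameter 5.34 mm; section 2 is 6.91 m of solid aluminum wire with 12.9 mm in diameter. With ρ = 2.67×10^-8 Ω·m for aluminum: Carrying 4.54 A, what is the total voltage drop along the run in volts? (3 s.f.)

0.00831 V

Section 1: A_strand = π(2.6700e-03)² = 2.240e-05 m²; R₁ = ρL/(N·A_s) = (2.67×10^-8)(2.46)/(7×2.240e-05) = 4.190×10^-4 Ω
Section 2: A = π(d/2)² = π(6.4500e-03 m)² = 1.307e-04 m²
R₂ = (2.67×10^-8)(6.91)/(1.307e-04) = 0.001412 Ω
R = R₁ + R₂ = 0.001831 Ω
V = IR = 4.54 × 0.001831 = 0.00831 V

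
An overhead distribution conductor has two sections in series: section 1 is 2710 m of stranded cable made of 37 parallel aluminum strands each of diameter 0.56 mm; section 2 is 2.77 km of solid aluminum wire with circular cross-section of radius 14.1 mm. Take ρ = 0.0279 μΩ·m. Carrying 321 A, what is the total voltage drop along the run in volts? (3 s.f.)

ρ = 0.0279 μΩ·m = 2.79×10^-8 Ω·m
Section 1: A_strand = π(2.8000e-04)² = 2.463e-07 m²; R₁ = ρL/(N·A_s) = (2.79×10^-8)(2710)/(37×2.463e-07) = 8.297 Ω
Section 2: A = πr² = π(1.4100e-02 m)² = 6.246e-04 m²
R₂ = (2.79×10^-8)(2770)/(6.246e-04) = 0.1237 Ω
R = R₁ + R₂ = 8.42 Ω
V = IR = 321 × 8.42 = 2700 V

2700 V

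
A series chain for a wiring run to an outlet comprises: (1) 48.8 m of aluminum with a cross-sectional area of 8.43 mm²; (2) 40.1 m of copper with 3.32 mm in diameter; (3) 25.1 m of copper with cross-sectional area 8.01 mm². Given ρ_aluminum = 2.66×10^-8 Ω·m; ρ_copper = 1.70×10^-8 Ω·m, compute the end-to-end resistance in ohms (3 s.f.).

0.286 Ω

Seg 1: A = 8.43 mm² = 8.430e-06 m²
R_1 = (2.66×10^-8)(48.8)/(8.430e-06) = 0.154 Ω
Seg 2: A = π(d/2)² = π(1.6600e-03 m)² = 8.657e-06 m²
R_2 = (1.70×10^-8)(40.1)/(8.657e-06) = 0.07875 Ω
Seg 3: A = 8.01 mm² = 8.010e-06 m²
R_3 = (1.70×10^-8)(25.1)/(8.010e-06) = 0.05327 Ω
R_total = R_1 + R_2 + R_3 = 0.286 Ω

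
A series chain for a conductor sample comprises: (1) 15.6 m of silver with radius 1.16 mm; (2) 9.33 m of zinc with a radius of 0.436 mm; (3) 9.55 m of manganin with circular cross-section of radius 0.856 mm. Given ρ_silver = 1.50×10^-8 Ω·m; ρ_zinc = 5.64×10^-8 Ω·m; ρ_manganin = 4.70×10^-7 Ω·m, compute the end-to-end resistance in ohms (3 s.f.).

2.89 Ω

Seg 1: A = πr² = π(1.1600e-03 m)² = 4.227e-06 m²
R_1 = (1.50×10^-8)(15.6)/(4.227e-06) = 0.05535 Ω
Seg 2: A = πr² = π(4.3600e-04 m)² = 5.972e-07 m²
R_2 = (5.64×10^-8)(9.33)/(5.972e-07) = 0.8811 Ω
Seg 3: A = πr² = π(8.5600e-04 m)² = 2.302e-06 m²
R_3 = (4.70×10^-7)(9.55)/(2.302e-06) = 1.95 Ω
R_total = R_1 + R_2 + R_3 = 2.89 Ω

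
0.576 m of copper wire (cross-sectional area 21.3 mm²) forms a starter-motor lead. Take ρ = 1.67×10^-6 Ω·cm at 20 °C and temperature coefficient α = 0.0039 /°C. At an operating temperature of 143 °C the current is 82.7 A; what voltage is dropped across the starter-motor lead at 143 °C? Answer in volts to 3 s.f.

ρ = 1.67×10^-6 Ω·cm = 1.67×10^-8 Ω·m
A = 21.3 mm² = 2.130e-05 m²
R₍20₎ = ρL/A = (1.67×10^-8)(0.576)/(2.130e-05) = 4.516×10^-4 Ω
R₍143₎ = R₍20₎(1 + αΔT) = 4.516×10^-4 × (1 + 0.0039×123) = 6.682×10^-4 Ω
V = IR = 82.7 × 6.682×10^-4 = 0.0553 V

0.0553 V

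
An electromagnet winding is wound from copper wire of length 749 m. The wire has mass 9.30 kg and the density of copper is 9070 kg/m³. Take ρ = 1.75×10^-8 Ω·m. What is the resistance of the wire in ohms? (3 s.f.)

9.57 Ω

A = m/(density·L) = 9.3/(9070×749) = 1.3690e-06 m²
R = ρL/A = (1.75×10^-8)(749)/(1.3690e-06) = 9.57 Ω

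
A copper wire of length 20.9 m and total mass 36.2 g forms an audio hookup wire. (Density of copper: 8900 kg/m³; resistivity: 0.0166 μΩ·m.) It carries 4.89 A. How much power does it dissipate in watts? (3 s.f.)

ρ = 0.0166 μΩ·m = 1.66×10^-8 Ω·m
A = m/(density·L) = 0.0362/(8900×20.9) = 1.9461e-07 m²
R = ρL/A = (1.66×10^-8)(20.9)/(1.9461e-07) = 1.783 Ω
P = I²R = (4.89)² × 1.783 = 42.6 W

42.6 W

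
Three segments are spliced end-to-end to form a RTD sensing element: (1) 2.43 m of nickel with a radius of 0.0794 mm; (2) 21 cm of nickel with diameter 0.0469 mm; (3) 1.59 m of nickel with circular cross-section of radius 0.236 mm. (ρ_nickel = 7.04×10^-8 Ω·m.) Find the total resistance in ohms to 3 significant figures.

17.8 Ω

Seg 1: A = πr² = π(7.9400e-05 m)² = 1.981e-08 m²
R_1 = (7.04×10^-8)(2.43)/(1.981e-08) = 8.637 Ω
Seg 2: A = π(d/2)² = π(2.3450e-05 m)² = 1.728e-09 m²
R_2 = (7.04×10^-8)(0.21)/(1.728e-09) = 8.558 Ω
Seg 3: A = πr² = π(2.3600e-04 m)² = 1.750e-07 m²
R_3 = (7.04×10^-8)(1.59)/(1.750e-07) = 0.6397 Ω
R_total = R_1 + R_2 + R_3 = 17.8 Ω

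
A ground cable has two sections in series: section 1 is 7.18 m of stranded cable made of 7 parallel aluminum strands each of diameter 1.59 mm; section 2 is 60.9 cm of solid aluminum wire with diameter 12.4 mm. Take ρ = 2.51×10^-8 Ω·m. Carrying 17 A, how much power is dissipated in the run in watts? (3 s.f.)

Section 1: A_strand = π(7.9500e-04)² = 1.986e-06 m²; R₁ = ρL/(N·A_s) = (2.51×10^-8)(7.18)/(7×1.986e-06) = 0.01297 Ω
Section 2: A = π(d/2)² = π(6.2000e-03 m)² = 1.208e-04 m²
R₂ = (2.51×10^-8)(0.609)/(1.208e-04) = 1.266×10^-4 Ω
R = R₁ + R₂ = 0.01309 Ω
P = I²R = (17)² × 0.01309 = 3.78 W

3.78 W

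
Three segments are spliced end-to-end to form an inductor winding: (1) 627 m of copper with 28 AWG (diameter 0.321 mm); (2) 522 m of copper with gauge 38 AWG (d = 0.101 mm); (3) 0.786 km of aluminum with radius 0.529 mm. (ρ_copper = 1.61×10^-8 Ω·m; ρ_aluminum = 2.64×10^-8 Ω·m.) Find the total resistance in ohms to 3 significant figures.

1200 Ω

Seg 1: A = π(0.321/2 mm)² = π(1.6050e-04 m)² = 8.093e-08 m²
R_1 = (1.61×10^-8)(627)/(8.093e-08) = 124.7 Ω
Seg 2: A = π(0.101/2 mm)² = π(5.0500e-05 m)² = 8.012e-09 m²
R_2 = (1.61×10^-8)(522)/(8.012e-09) = 1049 Ω
Seg 3: A = πr² = π(5.2900e-04 m)² = 8.791e-07 m²
R_3 = (2.64×10^-8)(786)/(8.791e-07) = 23.6 Ω
R_total = R_1 + R_2 + R_3 = 1200 Ω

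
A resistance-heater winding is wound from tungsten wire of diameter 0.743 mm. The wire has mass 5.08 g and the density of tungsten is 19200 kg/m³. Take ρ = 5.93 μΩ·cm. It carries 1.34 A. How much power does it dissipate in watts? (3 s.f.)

ρ = 5.93 μΩ·cm = 5.93×10^-8 Ω·m
A = π(d/2)² = π(3.7150e-04 m)² = 4.3358e-07 m²
L = m/(density·A) = 0.00508/(19200×4.3358e-07) = 0.6102 m
R = ρL/A = (5.93×10^-8)(0.6102)/(4.3358e-07) = 0.08346 Ω
P = I²R = (1.34)² × 0.08346 = 0.150 W

0.150 W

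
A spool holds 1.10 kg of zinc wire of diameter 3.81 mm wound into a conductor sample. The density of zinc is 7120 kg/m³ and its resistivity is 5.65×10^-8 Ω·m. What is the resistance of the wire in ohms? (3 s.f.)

0.0672 Ω

A = π(d/2)² = π(1.9050e-03 m)² = 1.1401e-05 m²
L = m/(density·A) = 1.1/(7120×1.1401e-05) = 13.55 m
R = ρL/A = (5.65×10^-8)(13.55)/(1.1401e-05) = 0.0672 Ω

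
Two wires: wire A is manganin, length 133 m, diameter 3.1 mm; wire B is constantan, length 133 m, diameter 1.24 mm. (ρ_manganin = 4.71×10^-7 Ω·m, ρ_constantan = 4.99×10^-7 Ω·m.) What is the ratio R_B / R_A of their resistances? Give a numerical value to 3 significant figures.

R ∝ ρL/d², so R_B/R_A = (ρ_B/ρ_A) × (d_A/d_B)²
= (4.99×10^-7/4.71×10^-7) × (3.1/1.24)² = 6.62

6.62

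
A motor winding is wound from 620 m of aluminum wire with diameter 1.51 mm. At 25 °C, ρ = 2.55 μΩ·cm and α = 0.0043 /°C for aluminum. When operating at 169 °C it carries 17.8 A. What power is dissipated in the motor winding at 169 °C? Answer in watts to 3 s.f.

ρ = 2.55 μΩ·cm = 2.55×10^-8 Ω·m
A = π(d/2)² = π(7.5500e-04 m)² = 1.791e-06 m²
R₍25₎ = ρL/A = (2.55×10^-8)(620)/(1.791e-06) = 8.829 Ω
R₍169₎ = R₍25₎(1 + αΔT) = 8.829 × (1 + 0.0043×144) = 14.3 Ω
P = I²R = (17.8)² × 14.3 = 4530 W

4530 W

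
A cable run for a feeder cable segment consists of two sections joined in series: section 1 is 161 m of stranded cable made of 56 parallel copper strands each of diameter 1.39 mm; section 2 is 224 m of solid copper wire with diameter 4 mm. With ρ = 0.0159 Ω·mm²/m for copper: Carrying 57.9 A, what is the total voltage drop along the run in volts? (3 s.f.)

18.2 V

ρ = 0.0159 Ω·mm²/m = 1.59×10^-8 Ω·m
Section 1: A_strand = π(6.9500e-04)² = 1.517e-06 m²; R₁ = ρL/(N·A_s) = (1.59×10^-8)(161)/(56×1.517e-06) = 0.03012 Ω
Section 2: A = π(d/2)² = π(2.0000e-03 m)² = 1.257e-05 m²
R₂ = (1.59×10^-8)(224)/(1.257e-05) = 0.2834 Ω
R = R₁ + R₂ = 0.3135 Ω
V = IR = 57.9 × 0.3135 = 18.2 V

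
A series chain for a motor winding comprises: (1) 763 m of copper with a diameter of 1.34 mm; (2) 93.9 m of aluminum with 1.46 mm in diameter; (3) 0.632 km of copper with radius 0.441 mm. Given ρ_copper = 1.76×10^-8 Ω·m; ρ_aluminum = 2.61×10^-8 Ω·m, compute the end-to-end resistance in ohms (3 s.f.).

29.2 Ω

Seg 1: A = π(d/2)² = π(6.7000e-04 m)² = 1.410e-06 m²
R_1 = (1.76×10^-8)(763)/(1.410e-06) = 9.522 Ω
Seg 2: A = π(d/2)² = π(7.3000e-04 m)² = 1.674e-06 m²
R_2 = (2.61×10^-8)(93.9)/(1.674e-06) = 1.464 Ω
Seg 3: A = πr² = π(4.4100e-04 m)² = 6.110e-07 m²
R_3 = (1.76×10^-8)(632)/(6.110e-07) = 18.21 Ω
R_total = R_1 + R_2 + R_3 = 29.2 Ω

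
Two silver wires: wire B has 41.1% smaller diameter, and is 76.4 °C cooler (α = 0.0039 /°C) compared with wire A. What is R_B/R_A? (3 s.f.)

R ∝ ρL/d² with ρ ∝ (1+αΔT), so R_B/R_A = (1 − 41.1/100)⁻² × (1 − 0.0039×76.4)
= 2.882 × 0.702 = 2.02

2.02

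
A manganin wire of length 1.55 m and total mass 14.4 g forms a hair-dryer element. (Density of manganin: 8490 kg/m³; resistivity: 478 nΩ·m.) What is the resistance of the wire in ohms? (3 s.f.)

0.677 Ω

ρ = 478 nΩ·m = 4.78×10^-7 Ω·m
A = m/(density·L) = 0.0144/(8490×1.55) = 1.0943e-06 m²
R = ρL/A = (4.78×10^-7)(1.55)/(1.0943e-06) = 0.677 Ω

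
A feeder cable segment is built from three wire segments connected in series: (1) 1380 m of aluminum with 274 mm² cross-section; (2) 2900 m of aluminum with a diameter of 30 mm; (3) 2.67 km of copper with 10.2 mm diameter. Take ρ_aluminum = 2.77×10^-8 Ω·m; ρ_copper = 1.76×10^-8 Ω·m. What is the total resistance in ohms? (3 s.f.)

0.828 Ω

Seg 1: A = 274 mm² = 2.740e-04 m²
R_1 = (2.77×10^-8)(1380)/(2.740e-04) = 0.1395 Ω
Seg 2: A = π(d/2)² = π(1.5000e-02 m)² = 7.069e-04 m²
R_2 = (2.77×10^-8)(2900)/(7.069e-04) = 0.1136 Ω
Seg 3: A = π(d/2)² = π(5.1000e-03 m)² = 8.171e-05 m²
R_3 = (1.76×10^-8)(2670)/(8.171e-05) = 0.5751 Ω
R_total = R_1 + R_2 + R_3 = 0.828 Ω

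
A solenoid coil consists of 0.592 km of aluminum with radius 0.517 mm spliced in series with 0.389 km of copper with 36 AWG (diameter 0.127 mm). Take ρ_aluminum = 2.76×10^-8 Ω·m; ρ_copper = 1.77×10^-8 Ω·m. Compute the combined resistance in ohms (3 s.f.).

563 Ω

Segment 1: A = πr² = π(5.1700e-04 m)² = 8.397e-07 m²
R₁ = ρL/A = (2.76×10^-8)(592)/(8.397e-07) = 19.46 Ω
Segment 2: A = π(0.127/2 mm)² = π(6.3500e-05 m)² = 1.267e-08 m²
R₂ = (1.77×10^-8)(389)/(1.267e-08) = 543.5 Ω
R = R₁ + R₂ = 563 Ω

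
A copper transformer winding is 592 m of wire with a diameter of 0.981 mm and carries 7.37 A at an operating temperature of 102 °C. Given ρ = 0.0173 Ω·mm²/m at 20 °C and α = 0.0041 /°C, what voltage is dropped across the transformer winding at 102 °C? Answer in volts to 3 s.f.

ρ = 0.0173 Ω·mm²/m = 1.73×10^-8 Ω·m
A = π(d/2)² = π(4.9050e-04 m)² = 7.558e-07 m²
R₍20₎ = ρL/A = (1.73×10^-8)(592)/(7.558e-07) = 13.55 Ω
R₍102₎ = R₍20₎(1 + αΔT) = 13.55 × (1 + 0.0041×82) = 18.11 Ω
V = IR = 7.37 × 18.11 = 133 V

133 V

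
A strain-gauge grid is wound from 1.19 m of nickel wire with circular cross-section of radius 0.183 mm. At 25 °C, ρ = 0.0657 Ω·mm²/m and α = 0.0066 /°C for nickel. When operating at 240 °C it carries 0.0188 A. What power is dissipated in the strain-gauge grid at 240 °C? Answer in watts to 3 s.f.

6.35×10^-4 W

ρ = 0.0657 Ω·mm²/m = 6.57×10^-8 Ω·m
A = πr² = π(1.8300e-04 m)² = 1.052e-07 m²
R₍25₎ = ρL/A = (6.57×10^-8)(1.19)/(1.052e-07) = 0.7431 Ω
R₍240₎ = R₍25₎(1 + αΔT) = 0.7431 × (1 + 0.0066×215) = 1.798 Ω
P = I²R = (0.0188)² × 1.798 = 6.35×10^-4 W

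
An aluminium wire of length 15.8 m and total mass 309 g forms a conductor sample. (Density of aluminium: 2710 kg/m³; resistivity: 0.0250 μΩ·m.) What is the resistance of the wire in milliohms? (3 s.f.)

ρ = 0.0250 μΩ·m = 2.50×10^-8 Ω·m
A = m/(density·L) = 0.309/(2710×15.8) = 7.2166e-06 m²
R = ρL/A = (2.50×10^-8)(15.8)/(7.2166e-06) = 54.7 mΩ

54.7 mΩ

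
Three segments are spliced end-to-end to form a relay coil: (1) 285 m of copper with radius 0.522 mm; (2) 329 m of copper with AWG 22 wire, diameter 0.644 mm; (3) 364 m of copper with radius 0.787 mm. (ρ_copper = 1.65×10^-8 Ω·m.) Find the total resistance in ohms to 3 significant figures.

25.2 Ω

Seg 1: A = πr² = π(5.2200e-04 m)² = 8.560e-07 m²
R_1 = (1.65×10^-8)(285)/(8.560e-07) = 5.493 Ω
Seg 2: A = π(0.644/2 mm)² = π(3.2200e-04 m)² = 3.257e-07 m²
R_2 = (1.65×10^-8)(329)/(3.257e-07) = 16.67 Ω
Seg 3: A = πr² = π(7.8700e-04 m)² = 1.946e-06 m²
R_3 = (1.65×10^-8)(364)/(1.946e-06) = 3.087 Ω
R_total = R_1 + R_2 + R_3 = 25.2 Ω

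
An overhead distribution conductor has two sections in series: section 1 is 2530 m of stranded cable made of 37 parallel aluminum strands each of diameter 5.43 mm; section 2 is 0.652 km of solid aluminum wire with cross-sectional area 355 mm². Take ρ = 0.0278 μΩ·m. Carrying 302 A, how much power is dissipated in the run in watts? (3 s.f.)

12100 W

ρ = 0.0278 μΩ·m = 2.78×10^-8 Ω·m
Section 1: A_strand = π(2.7150e-03)² = 2.316e-05 m²; R₁ = ρL/(N·A_s) = (2.78×10^-8)(2530)/(37×2.316e-05) = 0.08209 Ω
Section 2: A = 355 mm² = 3.550e-04 m²
R₂ = (2.78×10^-8)(652)/(3.550e-04) = 0.05106 Ω
R = R₁ + R₂ = 0.1331 Ω
P = I²R = (302)² × 0.1331 = 12100 W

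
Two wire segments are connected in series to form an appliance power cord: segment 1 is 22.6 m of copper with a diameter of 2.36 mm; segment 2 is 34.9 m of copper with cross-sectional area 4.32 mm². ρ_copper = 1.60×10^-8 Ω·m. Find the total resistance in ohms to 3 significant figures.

Segment 1: A = π(d/2)² = π(1.1800e-03 m)² = 4.374e-06 m²
R₁ = ρL/A = (1.60×10^-8)(22.6)/(4.374e-06) = 0.08266 Ω
Segment 2: A = 4.32 mm² = 4.320e-06 m²
R₂ = (1.60×10^-8)(34.9)/(4.320e-06) = 0.1293 Ω
R = R₁ + R₂ = 0.212 Ω

0.212 Ω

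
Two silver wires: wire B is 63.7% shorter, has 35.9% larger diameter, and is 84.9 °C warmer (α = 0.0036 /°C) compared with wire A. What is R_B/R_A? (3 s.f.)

R ∝ ρL/d² with ρ ∝ (1+αΔT), so R_B/R_A = (1 − 63.7/100) × (1 + 35.9/100)⁻² × (1 + 0.0036×84.9)
= 0.363 × 0.5414 × 1.306 = 0.257

0.257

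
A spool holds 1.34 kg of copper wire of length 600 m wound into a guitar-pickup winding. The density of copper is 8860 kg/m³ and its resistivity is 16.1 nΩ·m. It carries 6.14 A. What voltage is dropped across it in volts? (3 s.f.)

235 V

ρ = 16.1 nΩ·m = 1.61×10^-8 Ω·m
A = m/(density·L) = 1.34/(8860×600) = 2.5207e-07 m²
R = ρL/A = (1.61×10^-8)(600)/(2.5207e-07) = 38.32 Ω
V = IR = 6.14 × 38.32 = 235 V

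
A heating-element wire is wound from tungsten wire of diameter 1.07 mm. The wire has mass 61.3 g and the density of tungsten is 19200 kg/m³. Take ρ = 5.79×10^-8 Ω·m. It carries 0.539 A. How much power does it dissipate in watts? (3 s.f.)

A = π(d/2)² = π(5.3500e-04 m)² = 8.9920e-07 m²
L = m/(density·A) = 0.0613/(19200×8.9920e-07) = 3.551 m
R = ρL/A = (5.79×10^-8)(3.551)/(8.9920e-07) = 0.2286 Ω
P = I²R = (0.539)² × 0.2286 = 0.0664 W

0.0664 W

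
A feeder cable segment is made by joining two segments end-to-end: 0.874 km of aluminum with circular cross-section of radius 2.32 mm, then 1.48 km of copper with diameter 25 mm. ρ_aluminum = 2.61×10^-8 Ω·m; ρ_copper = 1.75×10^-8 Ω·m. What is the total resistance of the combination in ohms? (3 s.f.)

1.40 Ω

Segment 1: A = πr² = π(2.3200e-03 m)² = 1.691e-05 m²
R₁ = ρL/A = (2.61×10^-8)(874)/(1.691e-05) = 1.349 Ω
Segment 2: A = π(d/2)² = π(1.2500e-02 m)² = 4.909e-04 m²
R₂ = (1.75×10^-8)(1480)/(4.909e-04) = 0.05276 Ω
R = R₁ + R₂ = 1.40 Ω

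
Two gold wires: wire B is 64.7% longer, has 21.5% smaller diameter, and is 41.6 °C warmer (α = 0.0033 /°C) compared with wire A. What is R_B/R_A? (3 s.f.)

R ∝ ρL/d² with ρ ∝ (1+αΔT), so R_B/R_A = (1 + 64.7/100) × (1 − 21.5/100)⁻² × (1 + 0.0033×41.6)
= 1.647 × 1.623 × 1.137 = 3.04

3.04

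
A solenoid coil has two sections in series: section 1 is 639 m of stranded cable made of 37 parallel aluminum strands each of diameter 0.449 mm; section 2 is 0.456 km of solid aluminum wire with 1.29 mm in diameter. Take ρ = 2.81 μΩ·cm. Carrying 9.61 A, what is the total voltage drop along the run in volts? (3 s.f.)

124 V

ρ = 2.81 μΩ·cm = 2.81×10^-8 Ω·m
Section 1: A_strand = π(2.2450e-04)² = 1.583e-07 m²; R₁ = ρL/(N·A_s) = (2.81×10^-8)(639)/(37×1.583e-07) = 3.065 Ω
Section 2: A = π(d/2)² = π(6.4500e-04 m)² = 1.307e-06 m²
R₂ = (2.81×10^-8)(456)/(1.307e-06) = 9.804 Ω
R = R₁ + R₂ = 12.87 Ω
V = IR = 9.61 × 12.87 = 124 V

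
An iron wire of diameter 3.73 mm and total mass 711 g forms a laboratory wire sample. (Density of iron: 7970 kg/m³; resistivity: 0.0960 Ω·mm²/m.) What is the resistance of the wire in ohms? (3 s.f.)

0.0717 Ω

ρ = 0.0960 Ω·mm²/m = 9.60×10^-8 Ω·m
A = π(d/2)² = π(1.8650e-03 m)² = 1.0927e-05 m²
L = m/(density·A) = 0.711/(7970×1.0927e-05) = 8.164 m
R = ρL/A = (9.60×10^-8)(8.164)/(1.0927e-05) = 0.0717 Ω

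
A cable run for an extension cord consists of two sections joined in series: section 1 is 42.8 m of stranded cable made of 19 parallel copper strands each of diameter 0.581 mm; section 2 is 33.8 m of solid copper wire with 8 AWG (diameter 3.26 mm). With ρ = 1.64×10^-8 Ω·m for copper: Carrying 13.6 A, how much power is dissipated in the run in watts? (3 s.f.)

38.1 W

Section 1: A_strand = π(2.9050e-04)² = 2.651e-07 m²; R₁ = ρL/(N·A_s) = (1.64×10^-8)(42.8)/(19×2.651e-07) = 0.1393 Ω
Section 2: A = π(3.26/2 mm)² = π(1.6300e-03 m)² = 8.347e-06 m²
R₂ = (1.64×10^-8)(33.8)/(8.347e-06) = 0.06641 Ω
R = R₁ + R₂ = 0.2058 Ω
P = I²R = (13.6)² × 0.2058 = 38.1 W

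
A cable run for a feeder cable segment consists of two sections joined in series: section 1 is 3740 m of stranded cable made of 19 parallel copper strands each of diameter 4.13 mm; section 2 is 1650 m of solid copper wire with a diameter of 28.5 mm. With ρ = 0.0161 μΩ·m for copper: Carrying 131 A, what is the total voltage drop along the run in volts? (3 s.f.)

ρ = 0.0161 μΩ·m = 1.61×10^-8 Ω·m
Section 1: A_strand = π(2.0650e-03)² = 1.340e-05 m²; R₁ = ρL/(N·A_s) = (1.61×10^-8)(3740)/(19×1.340e-05) = 0.2366 Ω
Section 2: A = π(d/2)² = π(1.4250e-02 m)² = 6.379e-04 m²
R₂ = (1.61×10^-8)(1650)/(6.379e-04) = 0.04164 Ω
R = R₁ + R₂ = 0.2782 Ω
V = IR = 131 × 0.2782 = 36.4 V

36.4 V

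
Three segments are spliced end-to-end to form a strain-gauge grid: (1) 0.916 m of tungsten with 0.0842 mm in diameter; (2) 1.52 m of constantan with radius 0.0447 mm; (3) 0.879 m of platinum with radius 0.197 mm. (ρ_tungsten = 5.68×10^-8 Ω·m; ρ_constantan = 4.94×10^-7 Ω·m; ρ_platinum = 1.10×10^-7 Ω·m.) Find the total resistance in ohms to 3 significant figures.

130 Ω

Seg 1: A = π(d/2)² = π(4.2100e-05 m)² = 5.568e-09 m²
R_1 = (5.68×10^-8)(0.916)/(5.568e-09) = 9.344 Ω
Seg 2: A = πr² = π(4.4700e-05 m)² = 6.277e-09 m²
R_2 = (4.94×10^-7)(1.52)/(6.277e-09) = 119.6 Ω
Seg 3: A = πr² = π(1.9700e-04 m)² = 1.219e-07 m²
R_3 = (1.10×10^-7)(0.879)/(1.219e-07) = 0.793 Ω
R_total = R_1 + R_2 + R_3 = 130 Ω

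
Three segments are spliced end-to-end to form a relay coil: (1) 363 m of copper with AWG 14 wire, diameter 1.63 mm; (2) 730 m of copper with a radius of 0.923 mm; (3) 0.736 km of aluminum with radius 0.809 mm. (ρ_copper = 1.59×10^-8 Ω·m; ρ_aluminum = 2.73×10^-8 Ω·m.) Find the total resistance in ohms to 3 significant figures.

Seg 1: A = π(1.63/2 mm)² = π(8.1500e-04 m)² = 2.087e-06 m²
R_1 = (1.59×10^-8)(363)/(2.087e-06) = 2.766 Ω
Seg 2: A = πr² = π(9.2300e-04 m)² = 2.676e-06 m²
R_2 = (1.59×10^-8)(730)/(2.676e-06) = 4.337 Ω
Seg 3: A = πr² = π(8.0900e-04 m)² = 2.056e-06 m²
R_3 = (2.73×10^-8)(736)/(2.056e-06) = 9.772 Ω
R_total = R_1 + R_2 + R_3 = 16.9 Ω

16.9 Ω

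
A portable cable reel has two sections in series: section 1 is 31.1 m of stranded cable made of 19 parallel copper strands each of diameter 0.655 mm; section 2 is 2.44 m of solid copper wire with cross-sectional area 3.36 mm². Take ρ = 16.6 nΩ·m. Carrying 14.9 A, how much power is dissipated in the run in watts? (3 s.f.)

20.6 W

ρ = 16.6 nΩ·m = 1.66×10^-8 Ω·m
Section 1: A_strand = π(3.2750e-04)² = 3.370e-07 m²; R₁ = ρL/(N·A_s) = (1.66×10^-8)(31.1)/(19×3.370e-07) = 0.08064 Ω
Section 2: A = 3.36 mm² = 3.360e-06 m²
R₂ = (1.66×10^-8)(2.44)/(3.360e-06) = 0.01205 Ω
R = R₁ + R₂ = 0.09269 Ω
P = I²R = (14.9)² × 0.09269 = 20.6 W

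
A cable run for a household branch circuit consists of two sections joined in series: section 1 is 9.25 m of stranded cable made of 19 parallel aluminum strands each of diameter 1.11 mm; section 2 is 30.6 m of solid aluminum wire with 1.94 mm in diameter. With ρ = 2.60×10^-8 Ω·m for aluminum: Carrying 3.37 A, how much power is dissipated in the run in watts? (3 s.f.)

Section 1: A_strand = π(5.5500e-04)² = 9.677e-07 m²; R₁ = ρL/(N·A_s) = (2.60×10^-8)(9.25)/(19×9.677e-07) = 0.01308 Ω
Section 2: A = π(d/2)² = π(9.7000e-04 m)² = 2.956e-06 m²
R₂ = (2.60×10^-8)(30.6)/(2.956e-06) = 0.2692 Ω
R = R₁ + R₂ = 0.2822 Ω
P = I²R = (3.37)² × 0.2822 = 3.21 W

3.21 W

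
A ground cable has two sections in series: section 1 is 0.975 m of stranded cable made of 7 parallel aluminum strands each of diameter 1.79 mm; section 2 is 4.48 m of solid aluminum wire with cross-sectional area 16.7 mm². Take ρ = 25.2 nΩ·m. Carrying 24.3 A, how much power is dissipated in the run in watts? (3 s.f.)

4.82 W

ρ = 25.2 nΩ·m = 2.52×10^-8 Ω·m
Section 1: A_strand = π(8.9500e-04)² = 2.516e-06 m²; R₁ = ρL/(N·A_s) = (2.52×10^-8)(0.975)/(7×2.516e-06) = 0.001395 Ω
Section 2: A = 16.7 mm² = 1.670e-05 m²
R₂ = (2.52×10^-8)(4.48)/(1.670e-05) = 0.00676 Ω
R = R₁ + R₂ = 0.008155 Ω
P = I²R = (24.3)² × 0.008155 = 4.82 W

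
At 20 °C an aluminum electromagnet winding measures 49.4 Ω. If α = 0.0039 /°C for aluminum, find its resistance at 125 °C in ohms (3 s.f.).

ΔT = 125 − 20 = 105 °C
R = R₀(1 + αΔT) = 49.4 × (1 + 0.0039×105) = 49.4 × 1.409 = 69.6 Ω

69.6 Ω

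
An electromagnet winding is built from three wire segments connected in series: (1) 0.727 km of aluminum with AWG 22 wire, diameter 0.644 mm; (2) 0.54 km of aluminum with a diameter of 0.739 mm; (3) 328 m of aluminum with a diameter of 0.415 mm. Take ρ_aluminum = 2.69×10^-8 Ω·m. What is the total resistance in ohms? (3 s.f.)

Seg 1: A = π(0.644/2 mm)² = π(3.2200e-04 m)² = 3.257e-07 m²
R_1 = (2.69×10^-8)(727)/(3.257e-07) = 60.04 Ω
Seg 2: A = π(d/2)² = π(3.6950e-04 m)² = 4.289e-07 m²
R_2 = (2.69×10^-8)(540)/(4.289e-07) = 33.87 Ω
Seg 3: A = π(d/2)² = π(2.0750e-04 m)² = 1.353e-07 m²
R_3 = (2.69×10^-8)(328)/(1.353e-07) = 65.23 Ω
R_total = R_1 + R_2 + R_3 = 159 Ω

159 Ω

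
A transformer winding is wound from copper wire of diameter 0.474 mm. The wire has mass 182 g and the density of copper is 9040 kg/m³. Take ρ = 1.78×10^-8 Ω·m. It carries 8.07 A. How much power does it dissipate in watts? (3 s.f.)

A = π(d/2)² = π(2.3700e-04 m)² = 1.7646e-07 m²
L = m/(density·A) = 0.182/(9040×1.7646e-07) = 114.1 m
R = ρL/A = (1.78×10^-8)(114.1)/(1.7646e-07) = 11.51 Ω
P = I²R = (8.07)² × 11.51 = 750 W

750 W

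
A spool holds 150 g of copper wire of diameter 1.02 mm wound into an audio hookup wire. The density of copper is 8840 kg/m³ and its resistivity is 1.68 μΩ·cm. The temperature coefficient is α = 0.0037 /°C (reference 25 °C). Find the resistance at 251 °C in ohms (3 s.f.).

0.784 Ω

ρ = 1.68 μΩ·cm = 1.68×10^-8 Ω·m
A = π(d/2)² = π(5.1000e-04 m)² = 8.1713e-07 m²
L = m/(density·A) = 0.15/(8840×8.1713e-07) = 20.77 m
R = ρL/A = (1.68×10^-8)(20.77)/(8.1713e-07) = 0.4269 Ω
R(251 °C) = 0.4269 × (1 + 0.0037×226) = 0.784 Ω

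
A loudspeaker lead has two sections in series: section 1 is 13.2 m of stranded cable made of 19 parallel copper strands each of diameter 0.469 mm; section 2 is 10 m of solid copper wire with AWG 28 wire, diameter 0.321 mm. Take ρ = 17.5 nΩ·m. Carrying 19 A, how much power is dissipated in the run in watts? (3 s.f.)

806 W

ρ = 17.5 nΩ·m = 1.75×10^-8 Ω·m
Section 1: A_strand = π(2.3450e-04)² = 1.728e-07 m²; R₁ = ρL/(N·A_s) = (1.75×10^-8)(13.2)/(19×1.728e-07) = 0.07038 Ω
Section 2: A = π(0.321/2 mm)² = π(1.6050e-04 m)² = 8.093e-08 m²
R₂ = (1.75×10^-8)(10)/(8.093e-08) = 2.162 Ω
R = R₁ + R₂ = 2.233 Ω
P = I²R = (19)² × 2.233 = 806 W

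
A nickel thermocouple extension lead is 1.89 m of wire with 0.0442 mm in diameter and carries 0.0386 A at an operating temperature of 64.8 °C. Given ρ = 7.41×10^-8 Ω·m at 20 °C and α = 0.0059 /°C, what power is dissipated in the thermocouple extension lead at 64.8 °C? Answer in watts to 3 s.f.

0.172 W

A = π(d/2)² = π(2.2100e-05 m)² = 1.534e-09 m²
R₍20₎ = ρL/A = (7.41×10^-8)(1.89)/(1.534e-09) = 91.27 Ω
R₍64.8₎ = R₍20₎(1 + αΔT) = 91.27 × (1 + 0.0059×44.8) = 115.4 Ω
P = I²R = (0.0386)² × 115.4 = 0.172 W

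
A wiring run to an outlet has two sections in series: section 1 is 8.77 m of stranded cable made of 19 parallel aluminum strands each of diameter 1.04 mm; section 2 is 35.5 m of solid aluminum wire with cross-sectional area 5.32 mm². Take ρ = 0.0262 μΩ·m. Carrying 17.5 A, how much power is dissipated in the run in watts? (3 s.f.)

57.9 W

ρ = 0.0262 μΩ·m = 2.62×10^-8 Ω·m
Section 1: A_strand = π(5.2000e-04)² = 8.495e-07 m²; R₁ = ρL/(N·A_s) = (2.62×10^-8)(8.77)/(19×8.495e-07) = 0.01424 Ω
Section 2: A = 5.32 mm² = 5.320e-06 m²
R₂ = (2.62×10^-8)(35.5)/(5.320e-06) = 0.1748 Ω
R = R₁ + R₂ = 0.1891 Ω
P = I²R = (17.5)² × 0.1891 = 57.9 W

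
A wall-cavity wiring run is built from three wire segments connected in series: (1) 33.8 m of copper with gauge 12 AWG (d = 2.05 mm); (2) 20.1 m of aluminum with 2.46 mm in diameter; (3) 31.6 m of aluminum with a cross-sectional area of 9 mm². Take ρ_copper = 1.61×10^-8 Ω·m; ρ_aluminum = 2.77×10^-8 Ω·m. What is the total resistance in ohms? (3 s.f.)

0.379 Ω

Seg 1: A = π(2.05/2 mm)² = π(1.0250e-03 m)² = 3.301e-06 m²
R_1 = (1.61×10^-8)(33.8)/(3.301e-06) = 0.1649 Ω
Seg 2: A = π(d/2)² = π(1.2300e-03 m)² = 4.753e-06 m²
R_2 = (2.77×10^-8)(20.1)/(4.753e-06) = 0.1171 Ω
Seg 3: A = 9 mm² = 9.000e-06 m²
R_3 = (2.77×10^-8)(31.6)/(9.000e-06) = 0.09726 Ω
R_total = R_1 + R_2 + R_3 = 0.379 Ω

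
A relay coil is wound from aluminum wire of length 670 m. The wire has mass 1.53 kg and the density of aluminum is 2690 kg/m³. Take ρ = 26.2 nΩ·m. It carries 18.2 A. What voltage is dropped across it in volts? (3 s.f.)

376 V

ρ = 26.2 nΩ·m = 2.62×10^-8 Ω·m
A = m/(density·L) = 1.53/(2690×670) = 8.4892e-07 m²
R = ρL/A = (2.62×10^-8)(670)/(8.4892e-07) = 20.68 Ω
V = IR = 18.2 × 20.68 = 376 V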